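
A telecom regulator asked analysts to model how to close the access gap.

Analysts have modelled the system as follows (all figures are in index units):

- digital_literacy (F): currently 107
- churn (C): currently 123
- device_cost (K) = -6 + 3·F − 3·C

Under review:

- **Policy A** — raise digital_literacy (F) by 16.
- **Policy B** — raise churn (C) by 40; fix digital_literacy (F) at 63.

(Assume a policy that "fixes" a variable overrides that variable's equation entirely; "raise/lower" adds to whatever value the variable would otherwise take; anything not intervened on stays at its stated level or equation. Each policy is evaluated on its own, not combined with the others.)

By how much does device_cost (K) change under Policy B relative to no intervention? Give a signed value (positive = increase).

-252

Baseline:
  F = 107
  C = 123
  K = -6 + 3·107 − 3·123 = -54
Policy B (C + 40, F := 63):
  F = 63
  C = 123 + 40 = 163
  K = -6 + 3·63 − 3·163 = -306
Change in K: -306 − (-54) = -252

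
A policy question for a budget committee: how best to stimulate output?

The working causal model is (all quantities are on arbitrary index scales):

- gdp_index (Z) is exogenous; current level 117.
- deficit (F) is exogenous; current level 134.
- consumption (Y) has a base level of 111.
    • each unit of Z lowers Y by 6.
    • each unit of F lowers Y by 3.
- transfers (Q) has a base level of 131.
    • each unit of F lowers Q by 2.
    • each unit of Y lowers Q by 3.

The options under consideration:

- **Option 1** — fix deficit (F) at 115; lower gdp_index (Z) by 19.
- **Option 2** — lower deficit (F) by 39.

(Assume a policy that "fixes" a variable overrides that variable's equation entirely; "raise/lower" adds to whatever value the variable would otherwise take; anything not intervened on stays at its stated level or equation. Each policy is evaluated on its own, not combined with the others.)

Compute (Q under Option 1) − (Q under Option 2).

-202

Option 1 (F := 115, Z − 19):
  Z = 117 − 19 = 98
  F = 115
  Y = 111 − 6·98 − 3·115 = -822
  Q = 131 − 2·115 − 3·(-822) = 2367
Option 2 (F − 39):
  Z = 117
  F = 134 − 39 = 95
  Y = 111 − 6·117 − 3·95 = -876
  Q = 131 − 2·95 − 3·(-876) = 2569
Q: 2367 − 2569 = -202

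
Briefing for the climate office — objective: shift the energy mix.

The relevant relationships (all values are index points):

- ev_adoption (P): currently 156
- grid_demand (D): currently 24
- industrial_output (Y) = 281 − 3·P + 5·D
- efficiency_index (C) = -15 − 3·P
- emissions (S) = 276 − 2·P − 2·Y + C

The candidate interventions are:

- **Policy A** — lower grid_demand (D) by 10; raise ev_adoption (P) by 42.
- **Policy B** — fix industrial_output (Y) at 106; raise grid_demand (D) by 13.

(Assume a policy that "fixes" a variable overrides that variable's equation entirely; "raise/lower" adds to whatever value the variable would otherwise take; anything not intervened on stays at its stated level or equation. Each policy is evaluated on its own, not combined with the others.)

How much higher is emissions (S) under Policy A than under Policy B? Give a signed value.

Policy A (D − 10, P + 42):
  P = 156 + 42 = 198
  D = 24 − 10 = 14
  Y = 281 − 3·198 + 5·14 = -243
  C = -15 − 3·198 = -609
  S = 276 − 2·198 − 2·(-243) + (-609) = -243
Policy B (Y := 106, D + 13):
  P = 156
  D = 24 + 13 = 37
  Y = 106
  C = -15 − 3·156 = -483
  S = 276 − 2·156 − 2·106 + (-483) = -731
S: -243 − (-731) = 488

488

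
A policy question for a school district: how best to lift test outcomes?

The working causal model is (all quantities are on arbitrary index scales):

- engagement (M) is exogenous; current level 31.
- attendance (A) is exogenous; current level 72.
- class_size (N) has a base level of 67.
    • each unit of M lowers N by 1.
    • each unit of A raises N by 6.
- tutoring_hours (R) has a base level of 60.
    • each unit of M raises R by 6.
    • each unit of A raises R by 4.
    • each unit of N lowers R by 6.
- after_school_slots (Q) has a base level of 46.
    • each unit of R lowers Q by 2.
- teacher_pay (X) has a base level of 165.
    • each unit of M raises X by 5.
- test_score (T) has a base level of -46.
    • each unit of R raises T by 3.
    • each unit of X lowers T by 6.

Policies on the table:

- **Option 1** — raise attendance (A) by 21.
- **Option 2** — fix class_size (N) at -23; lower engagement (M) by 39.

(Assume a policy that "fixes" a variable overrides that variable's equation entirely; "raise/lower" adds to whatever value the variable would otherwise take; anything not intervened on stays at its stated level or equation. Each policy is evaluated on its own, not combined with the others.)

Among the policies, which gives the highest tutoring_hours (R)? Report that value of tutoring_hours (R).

438

Option 1 (A + 21):
  M = 31
  A = 72 + 21 = 93
  N = 67 − 31 + 6·93 = 594
  R = 60 + 6·31 + 4·93 − 6·594 = -2946
Option 2 (N := -23, M − 39):
  M = 31 − 39 = -8
  A = 72
  N = -23
  R = 60 + 6·(-8) + 4·72 − 6·(-23) = 438
Comparing — Option 1: R=-2946, Option 2: R=438. Highest is 438 (Option 2).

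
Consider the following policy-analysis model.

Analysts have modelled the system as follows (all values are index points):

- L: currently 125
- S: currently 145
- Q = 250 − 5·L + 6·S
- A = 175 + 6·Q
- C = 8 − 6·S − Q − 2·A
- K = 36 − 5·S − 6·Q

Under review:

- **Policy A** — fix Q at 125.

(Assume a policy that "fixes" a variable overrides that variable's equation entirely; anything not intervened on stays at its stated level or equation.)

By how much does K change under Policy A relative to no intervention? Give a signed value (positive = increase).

2220

Baseline:
  L = 125
  S = 145
  Q = 250 − 5·125 + 6·145 = 495
  K = 36 − 5·145 − 6·495 = -3659
Policy A (Q := 125):
  L = 125
  S = 145
  Q = 125
  K = 36 − 5·145 − 6·125 = -1439
Change in K: -1439 − (-3659) = 2220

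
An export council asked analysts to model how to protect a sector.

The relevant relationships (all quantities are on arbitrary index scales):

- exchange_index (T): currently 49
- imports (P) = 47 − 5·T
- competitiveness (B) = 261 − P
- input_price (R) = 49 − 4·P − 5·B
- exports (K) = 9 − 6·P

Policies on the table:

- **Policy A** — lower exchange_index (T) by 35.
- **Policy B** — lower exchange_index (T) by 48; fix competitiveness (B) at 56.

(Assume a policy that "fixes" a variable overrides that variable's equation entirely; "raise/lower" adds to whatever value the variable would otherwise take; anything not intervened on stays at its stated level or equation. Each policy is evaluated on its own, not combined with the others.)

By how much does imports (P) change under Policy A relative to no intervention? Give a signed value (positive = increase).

Baseline:
  T = 49
  P = 47 − 5·49 = -198
Policy A (T − 35):
  T = 49 − 35 = 14
  P = 47 − 5·14 = -23
Change in P: -23 − (-198) = 175

175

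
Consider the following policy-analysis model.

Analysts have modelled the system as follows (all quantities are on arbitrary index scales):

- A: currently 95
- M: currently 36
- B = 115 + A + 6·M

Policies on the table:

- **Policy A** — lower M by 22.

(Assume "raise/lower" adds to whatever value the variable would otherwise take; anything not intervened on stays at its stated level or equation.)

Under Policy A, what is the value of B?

294

Policy A (M − 22):
  A = 95
  M = 36 − 22 = 14
  B = 115 + 95 + 6·14 = 294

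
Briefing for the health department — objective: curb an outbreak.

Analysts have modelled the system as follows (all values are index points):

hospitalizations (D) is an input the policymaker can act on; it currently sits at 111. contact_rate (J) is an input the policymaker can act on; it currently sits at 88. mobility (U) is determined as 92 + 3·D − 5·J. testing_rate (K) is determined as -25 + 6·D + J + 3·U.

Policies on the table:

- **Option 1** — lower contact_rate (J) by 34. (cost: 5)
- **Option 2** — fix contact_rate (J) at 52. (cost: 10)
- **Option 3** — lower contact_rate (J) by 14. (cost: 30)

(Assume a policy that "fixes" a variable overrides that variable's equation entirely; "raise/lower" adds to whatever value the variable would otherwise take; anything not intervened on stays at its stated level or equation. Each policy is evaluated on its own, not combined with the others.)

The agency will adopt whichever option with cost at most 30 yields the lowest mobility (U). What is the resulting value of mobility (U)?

Option 1 (J − 34):
  D = 111
  J = 88 − 34 = 54
  U = 92 + 3·111 − 5·54 = 155
Option 2 (J := 52):
  D = 111
  J = 52
  U = 92 + 3·111 − 5·52 = 165
Option 3 (J − 14):
  D = 111
  J = 88 − 14 = 74
  U = 92 + 3·111 − 5·74 = 55
Comparing — Option 1: U=155, Option 2: U=165, Option 3: U=55. Lowest is 55 (Option 3).

55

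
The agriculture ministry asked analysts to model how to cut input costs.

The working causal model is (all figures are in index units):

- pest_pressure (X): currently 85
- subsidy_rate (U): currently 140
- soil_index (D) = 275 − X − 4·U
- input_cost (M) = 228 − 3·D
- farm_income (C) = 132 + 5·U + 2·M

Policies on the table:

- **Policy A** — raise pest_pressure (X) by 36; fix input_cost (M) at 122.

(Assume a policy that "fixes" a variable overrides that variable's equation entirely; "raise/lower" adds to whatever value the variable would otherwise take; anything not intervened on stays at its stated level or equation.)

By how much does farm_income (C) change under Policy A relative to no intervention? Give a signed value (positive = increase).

Baseline:
  X = 85
  U = 140
  D = 275 − 85 − 4·140 = -370
  M = 228 − 3·(-370) = 1338
  C = 132 + 5·140 + 2·1338 = 3508
Policy A (X + 36, M := 122):
  X = 85 + 36 = 121
  U = 140
  D = 275 − 121 − 4·140 = -406
  M = 122
  C = 132 + 5·140 + 2·122 = 1076
Change in C: 1076 − 3508 = -2432

-2432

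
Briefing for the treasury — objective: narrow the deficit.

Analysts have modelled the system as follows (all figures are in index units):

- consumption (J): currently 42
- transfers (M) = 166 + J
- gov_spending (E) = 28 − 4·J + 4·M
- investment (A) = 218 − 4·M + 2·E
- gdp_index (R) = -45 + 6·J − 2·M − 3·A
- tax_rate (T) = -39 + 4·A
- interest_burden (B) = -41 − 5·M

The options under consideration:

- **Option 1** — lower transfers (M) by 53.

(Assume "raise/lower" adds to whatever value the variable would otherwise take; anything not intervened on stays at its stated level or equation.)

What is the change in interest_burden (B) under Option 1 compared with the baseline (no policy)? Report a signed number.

Baseline:
  J = 42
  M = 166 + 42 = 208
  B = -41 − 5·208 = -1081
Option 1 (M − 53):
  J = 42
  M = 166 + 42 (−53 from intervention) = 155
  B = -41 − 5·155 = -816
Change in B: -816 − (-1081) = 265

265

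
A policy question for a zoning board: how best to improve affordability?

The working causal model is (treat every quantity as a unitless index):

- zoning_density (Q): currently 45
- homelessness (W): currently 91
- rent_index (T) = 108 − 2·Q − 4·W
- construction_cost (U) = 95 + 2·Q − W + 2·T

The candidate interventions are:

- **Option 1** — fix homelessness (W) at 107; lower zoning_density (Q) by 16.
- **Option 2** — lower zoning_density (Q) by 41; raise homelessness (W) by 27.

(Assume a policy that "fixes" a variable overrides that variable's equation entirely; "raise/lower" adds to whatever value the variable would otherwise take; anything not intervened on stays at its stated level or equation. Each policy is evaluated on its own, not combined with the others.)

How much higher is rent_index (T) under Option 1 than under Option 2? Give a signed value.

Option 1 (W := 107, Q − 16):
  Q = 45 − 16 = 29
  W = 107
  T = 108 − 2·29 − 4·107 = -378
Option 2 (Q − 41, W + 27):
  Q = 45 − 41 = 4
  W = 91 + 27 = 118
  T = 108 − 2·4 − 4·118 = -372
T: -378 − (-372) = -6

-6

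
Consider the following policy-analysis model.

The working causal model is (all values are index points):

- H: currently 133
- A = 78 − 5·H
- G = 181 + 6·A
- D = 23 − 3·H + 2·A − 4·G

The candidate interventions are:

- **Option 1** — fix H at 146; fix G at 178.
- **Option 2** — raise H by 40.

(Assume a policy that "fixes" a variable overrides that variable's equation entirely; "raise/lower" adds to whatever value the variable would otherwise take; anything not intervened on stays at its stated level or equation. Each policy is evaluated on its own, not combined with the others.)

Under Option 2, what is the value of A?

-787

Option 2 (H + 40):
  H = 133 + 40 = 173
  A = 78 − 5·173 = -787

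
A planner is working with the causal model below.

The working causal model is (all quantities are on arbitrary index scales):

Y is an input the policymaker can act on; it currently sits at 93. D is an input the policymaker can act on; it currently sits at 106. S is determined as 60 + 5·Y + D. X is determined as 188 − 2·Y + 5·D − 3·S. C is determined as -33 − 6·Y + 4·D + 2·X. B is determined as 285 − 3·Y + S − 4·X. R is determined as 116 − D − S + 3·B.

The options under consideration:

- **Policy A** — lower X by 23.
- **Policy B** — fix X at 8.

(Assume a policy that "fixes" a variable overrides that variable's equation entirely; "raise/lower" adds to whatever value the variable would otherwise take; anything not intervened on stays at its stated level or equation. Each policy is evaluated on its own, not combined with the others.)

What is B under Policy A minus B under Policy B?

Policy A (X − 23):
  Y = 93
  D = 106
  S = 60 + 5·93 + 106 = 631
  X = 188 − 2·93 + 5·106 − 3·631 (−23 from intervention) = -1384
  B = 285 − 3·93 + 631 − 4·(-1384) = 6173
Policy B (X := 8):
  Y = 93
  D = 106
  S = 60 + 5·93 + 106 = 631
  X = 8
  B = 285 − 3·93 + 631 − 4·8 = 605
B: 6173 − 605 = 5568

5568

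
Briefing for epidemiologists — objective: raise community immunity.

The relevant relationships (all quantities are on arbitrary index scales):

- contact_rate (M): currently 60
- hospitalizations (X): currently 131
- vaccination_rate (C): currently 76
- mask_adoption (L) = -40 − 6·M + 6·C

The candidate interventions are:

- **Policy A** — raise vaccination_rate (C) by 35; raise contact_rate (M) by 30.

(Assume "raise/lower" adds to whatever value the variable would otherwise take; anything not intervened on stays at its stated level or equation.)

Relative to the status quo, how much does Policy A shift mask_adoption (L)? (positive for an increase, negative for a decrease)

30

Baseline:
  M = 60
  C = 76
  L = -40 − 6·60 + 6·76 = 56
Policy A (C + 35, M + 30):
  M = 60 + 30 = 90
  C = 76 + 35 = 111
  L = -40 − 6·90 + 6·111 = 86
Change in L: 86 − 56 = 30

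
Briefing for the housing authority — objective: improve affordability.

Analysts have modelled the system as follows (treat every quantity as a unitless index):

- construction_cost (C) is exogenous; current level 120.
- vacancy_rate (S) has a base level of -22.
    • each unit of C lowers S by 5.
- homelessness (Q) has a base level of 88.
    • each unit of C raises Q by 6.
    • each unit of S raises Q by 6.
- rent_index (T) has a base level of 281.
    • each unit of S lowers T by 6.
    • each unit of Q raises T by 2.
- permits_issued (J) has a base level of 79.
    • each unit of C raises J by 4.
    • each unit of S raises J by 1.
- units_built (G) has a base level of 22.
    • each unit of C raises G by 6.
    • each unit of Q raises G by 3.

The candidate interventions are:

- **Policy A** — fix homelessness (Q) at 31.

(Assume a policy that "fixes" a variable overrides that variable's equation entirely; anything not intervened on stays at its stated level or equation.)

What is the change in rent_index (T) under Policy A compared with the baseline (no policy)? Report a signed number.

Baseline:
  C = 120
  S = -22 − 5·120 = -622
  Q = 88 + 6·120 + 6·(-622) = -2924
  T = 281 − 6·(-622) + 2·(-2924) = -1835
Policy A (Q := 31):
  C = 120
  S = -22 − 5·120 = -622
  Q = 31
  T = 281 − 6·(-622) + 2·31 = 4075
Change in T: 4075 − (-1835) = 5910

5910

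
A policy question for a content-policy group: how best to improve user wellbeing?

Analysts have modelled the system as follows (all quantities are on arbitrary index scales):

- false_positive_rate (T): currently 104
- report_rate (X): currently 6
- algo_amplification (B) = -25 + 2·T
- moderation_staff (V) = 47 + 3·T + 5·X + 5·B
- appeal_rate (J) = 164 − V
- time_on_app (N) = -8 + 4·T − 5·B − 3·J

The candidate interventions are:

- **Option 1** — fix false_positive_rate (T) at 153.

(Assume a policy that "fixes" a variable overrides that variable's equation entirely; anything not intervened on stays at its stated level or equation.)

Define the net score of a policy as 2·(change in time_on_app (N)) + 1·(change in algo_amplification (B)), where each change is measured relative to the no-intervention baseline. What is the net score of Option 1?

3332

Baseline:
  T = 104
  X = 6
  B = -25 + 2·104 = 183
  V = 47 + 3·104 + 5·6 + 5·183 = 1304
  J = 164 − 1304 = -1140
  N = -8 + 4·104 − 5·183 − 3·(-1140) = 2913
Option 1 (T := 153):
  T = 153
  X = 6
  B = -25 + 2·153 = 281
  V = 47 + 3·153 + 5·6 + 5·281 = 1941
  J = 164 − 1941 = -1777
  N = -8 + 4·153 − 5·281 − 3·(-1777) = 4530
ΔN = 4530 − 2913 = 1617; ΔB = 281 − 183 = 98
Score = 2·1617 + 1·98 = 3332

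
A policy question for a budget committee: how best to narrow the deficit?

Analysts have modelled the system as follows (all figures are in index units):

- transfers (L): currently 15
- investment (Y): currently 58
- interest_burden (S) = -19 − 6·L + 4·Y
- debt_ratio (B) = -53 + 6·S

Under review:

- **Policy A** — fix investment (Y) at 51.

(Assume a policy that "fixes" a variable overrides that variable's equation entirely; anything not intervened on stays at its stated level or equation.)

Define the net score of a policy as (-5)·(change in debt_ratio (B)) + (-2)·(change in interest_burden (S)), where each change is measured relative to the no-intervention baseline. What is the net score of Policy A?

896

Baseline:
  L = 15
  Y = 58
  S = -19 − 6·15 + 4·58 = 123
  B = -53 + 6·123 = 685
Policy A (Y := 51):
  L = 15
  Y = 51
  S = -19 − 6·15 + 4·51 = 95
  B = -53 + 6·95 = 517
ΔB = 517 − 685 = -168; ΔS = 95 − 123 = -28
Score = (-5)·(-168) + (-2)·(-28) = 896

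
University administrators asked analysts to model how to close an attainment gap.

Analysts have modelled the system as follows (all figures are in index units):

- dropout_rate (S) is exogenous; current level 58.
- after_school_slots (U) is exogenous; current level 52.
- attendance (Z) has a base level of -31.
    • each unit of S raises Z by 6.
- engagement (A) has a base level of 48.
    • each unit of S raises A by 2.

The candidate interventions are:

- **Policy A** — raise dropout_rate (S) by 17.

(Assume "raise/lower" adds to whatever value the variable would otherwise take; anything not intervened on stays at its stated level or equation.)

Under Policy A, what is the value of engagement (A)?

Policy A (S + 17):
  S = 58 + 17 = 75
  A = 48 + 2·75 = 198

198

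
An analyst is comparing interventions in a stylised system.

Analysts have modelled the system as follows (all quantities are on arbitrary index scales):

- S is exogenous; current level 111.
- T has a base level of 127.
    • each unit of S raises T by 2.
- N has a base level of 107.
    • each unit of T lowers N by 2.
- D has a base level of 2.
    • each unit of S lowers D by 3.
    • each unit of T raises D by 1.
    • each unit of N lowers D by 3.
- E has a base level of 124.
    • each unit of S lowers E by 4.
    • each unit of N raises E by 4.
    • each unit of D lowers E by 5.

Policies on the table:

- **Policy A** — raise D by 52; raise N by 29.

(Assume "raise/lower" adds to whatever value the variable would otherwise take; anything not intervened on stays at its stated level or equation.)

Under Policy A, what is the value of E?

Policy A (D + 52, N + 29):
  S = 111
  T = 127 + 2·111 = 349
  N = 107 − 2·349 (+29 from intervention) = -562
  D = 2 − 3·111 + 349 − 3·(-562) (+52 from intervention) = 1756
  E = 124 − 4·111 + 4·(-562) − 5·1756 = -11348

-11348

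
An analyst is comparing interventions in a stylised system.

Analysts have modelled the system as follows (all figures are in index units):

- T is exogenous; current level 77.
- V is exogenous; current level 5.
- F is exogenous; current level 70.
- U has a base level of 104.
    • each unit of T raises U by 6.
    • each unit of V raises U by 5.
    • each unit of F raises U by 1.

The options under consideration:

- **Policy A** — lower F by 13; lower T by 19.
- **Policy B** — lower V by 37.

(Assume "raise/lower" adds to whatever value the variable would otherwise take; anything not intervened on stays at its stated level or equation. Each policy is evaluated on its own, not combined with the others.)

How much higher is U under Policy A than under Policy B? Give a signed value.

Policy A (F − 13, T − 19):
  T = 77 − 19 = 58
  V = 5
  F = 70 − 13 = 57
  U = 104 + 6·58 + 5·5 + 57 = 534
Policy B (V − 37):
  T = 77
  V = 5 − 37 = -32
  F = 70
  U = 104 + 6·77 + 5·(-32) + 70 = 476
U: 534 − 476 = 58

58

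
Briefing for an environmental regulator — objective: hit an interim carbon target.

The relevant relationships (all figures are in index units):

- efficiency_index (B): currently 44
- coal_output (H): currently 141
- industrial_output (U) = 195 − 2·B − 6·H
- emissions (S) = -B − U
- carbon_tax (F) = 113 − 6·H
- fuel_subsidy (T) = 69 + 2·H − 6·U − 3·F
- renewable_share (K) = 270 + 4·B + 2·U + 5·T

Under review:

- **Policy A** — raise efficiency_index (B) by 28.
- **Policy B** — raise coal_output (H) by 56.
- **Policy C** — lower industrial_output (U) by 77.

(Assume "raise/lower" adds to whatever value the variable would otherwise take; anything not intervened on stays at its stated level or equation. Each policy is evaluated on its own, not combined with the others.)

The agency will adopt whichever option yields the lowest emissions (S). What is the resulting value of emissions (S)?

Policy A (B + 28):
  B = 44 + 28 = 72
  H = 141
  U = 195 − 2·72 − 6·141 = -795
  S = 0 − 72 − (-795) = 723
Policy B (H + 56):
  B = 44
  H = 141 + 56 = 197
  U = 195 − 2·44 − 6·197 = -1075
  S = 0 − 44 − (-1075) = 1031
Policy C (U − 77):
  B = 44
  H = 141
  U = 195 − 2·44 − 6·141 (−77 from intervention) = -816
  S = 0 − 44 − (-816) = 772
Comparing — Policy A: S=723, Policy B: S=1031, Policy C: S=772. Lowest is 723 (Policy A).

723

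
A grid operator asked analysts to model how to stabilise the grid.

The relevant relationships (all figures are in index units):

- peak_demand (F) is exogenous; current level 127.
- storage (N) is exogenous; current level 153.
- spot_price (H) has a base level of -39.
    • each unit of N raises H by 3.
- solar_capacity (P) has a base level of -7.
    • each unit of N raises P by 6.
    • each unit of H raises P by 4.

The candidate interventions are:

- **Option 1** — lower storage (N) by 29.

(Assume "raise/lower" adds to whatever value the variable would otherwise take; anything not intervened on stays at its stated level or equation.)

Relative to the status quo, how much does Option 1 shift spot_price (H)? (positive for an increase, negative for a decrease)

-87

Baseline:
  N = 153
  H = -39 + 3·153 = 420
Option 1 (N − 29):
  N = 153 − 29 = 124
  H = -39 + 3·124 = 333
Change in H: 333 − 420 = -87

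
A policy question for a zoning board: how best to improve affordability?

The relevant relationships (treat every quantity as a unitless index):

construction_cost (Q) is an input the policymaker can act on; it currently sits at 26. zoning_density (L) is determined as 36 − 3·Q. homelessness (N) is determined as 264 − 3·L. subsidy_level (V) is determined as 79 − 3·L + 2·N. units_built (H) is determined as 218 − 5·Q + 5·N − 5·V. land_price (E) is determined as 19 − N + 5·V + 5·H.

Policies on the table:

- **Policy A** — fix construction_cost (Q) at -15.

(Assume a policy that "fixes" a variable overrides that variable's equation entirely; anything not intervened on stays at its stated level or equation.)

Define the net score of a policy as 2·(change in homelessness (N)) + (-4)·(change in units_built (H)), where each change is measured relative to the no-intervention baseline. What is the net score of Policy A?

-16318

Baseline:
  Q = 26
  L = 36 − 3·26 = -42
  N = 264 − 3·(-42) = 390
  V = 79 − 3·(-42) + 2·390 = 985
  H = 218 − 5·26 + 5·390 − 5·985 = -2887
Policy A (Q := -15):
  Q = -15
  L = 36 − 3·(-15) = 81
  N = 264 − 3·81 = 21
  V = 79 − 3·81 + 2·21 = -122
  H = 218 − 5·(-15) + 5·21 − 5·(-122) = 1008
ΔN = 21 − 390 = -369; ΔH = 1008 − (-2887) = 3895
Score = 2·(-369) + (-4)·3895 = -16318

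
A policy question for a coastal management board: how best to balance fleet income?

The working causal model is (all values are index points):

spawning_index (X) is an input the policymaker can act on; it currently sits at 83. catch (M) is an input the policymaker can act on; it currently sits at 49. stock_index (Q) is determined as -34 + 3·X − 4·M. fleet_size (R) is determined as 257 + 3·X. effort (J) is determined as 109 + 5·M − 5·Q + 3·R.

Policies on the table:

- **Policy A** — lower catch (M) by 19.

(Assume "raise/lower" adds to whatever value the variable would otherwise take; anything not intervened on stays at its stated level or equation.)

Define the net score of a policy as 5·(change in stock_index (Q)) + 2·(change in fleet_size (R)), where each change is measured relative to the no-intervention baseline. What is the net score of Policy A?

380

Baseline:
  X = 83
  M = 49
  Q = -34 + 3·83 − 4·49 = 19
  R = 257 + 3·83 = 506
Policy A (M − 19):
  X = 83
  M = 49 − 19 = 30
  Q = -34 + 3·83 − 4·30 = 95
  R = 257 + 3·83 = 506
ΔQ = 95 − 19 = 76; ΔR = 506 − 506 = 0
Score = 5·76 + 2·0 = 380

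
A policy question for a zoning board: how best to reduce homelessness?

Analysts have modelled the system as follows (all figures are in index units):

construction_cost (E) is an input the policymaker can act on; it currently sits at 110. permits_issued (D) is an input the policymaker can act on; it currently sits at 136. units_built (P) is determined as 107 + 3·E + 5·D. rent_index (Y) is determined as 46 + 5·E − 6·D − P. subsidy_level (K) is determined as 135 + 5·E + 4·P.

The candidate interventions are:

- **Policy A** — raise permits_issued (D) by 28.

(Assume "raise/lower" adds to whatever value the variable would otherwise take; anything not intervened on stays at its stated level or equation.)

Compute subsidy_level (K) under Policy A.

5713

Policy A (D + 28):
  E = 110
  D = 136 + 28 = 164
  P = 107 + 3·110 + 5·164 = 1257
  K = 135 + 5·110 + 4·1257 = 5713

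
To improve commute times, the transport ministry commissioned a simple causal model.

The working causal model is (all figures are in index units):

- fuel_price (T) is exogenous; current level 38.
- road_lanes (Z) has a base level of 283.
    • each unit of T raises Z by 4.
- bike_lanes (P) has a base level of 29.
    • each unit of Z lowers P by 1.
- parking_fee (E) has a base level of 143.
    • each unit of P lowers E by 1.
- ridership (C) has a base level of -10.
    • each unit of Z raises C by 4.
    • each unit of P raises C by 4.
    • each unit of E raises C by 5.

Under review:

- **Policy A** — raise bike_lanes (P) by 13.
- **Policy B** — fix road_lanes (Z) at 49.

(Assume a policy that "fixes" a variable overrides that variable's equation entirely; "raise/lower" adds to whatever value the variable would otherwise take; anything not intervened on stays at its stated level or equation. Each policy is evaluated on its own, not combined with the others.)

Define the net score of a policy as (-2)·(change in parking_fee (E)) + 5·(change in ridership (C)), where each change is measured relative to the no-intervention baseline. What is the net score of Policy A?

-39

Baseline:
  T = 38
  Z = 283 + 4·38 = 435
  P = 29 − 435 = -406
  E = 143 − (-406) = 549
  C = -10 + 4·435 + 4·(-406) + 5·549 = 2851
Policy A (P + 13):
  T = 38
  Z = 283 + 4·38 = 435
  P = 29 − 435 (+13 from intervention) = -393
  E = 143 − (-393) = 536
  C = -10 + 4·435 + 4·(-393) + 5·536 = 2838
ΔE = 536 − 549 = -13; ΔC = 2838 − 2851 = -13
Score = (-2)·(-13) + 5·(-13) = -39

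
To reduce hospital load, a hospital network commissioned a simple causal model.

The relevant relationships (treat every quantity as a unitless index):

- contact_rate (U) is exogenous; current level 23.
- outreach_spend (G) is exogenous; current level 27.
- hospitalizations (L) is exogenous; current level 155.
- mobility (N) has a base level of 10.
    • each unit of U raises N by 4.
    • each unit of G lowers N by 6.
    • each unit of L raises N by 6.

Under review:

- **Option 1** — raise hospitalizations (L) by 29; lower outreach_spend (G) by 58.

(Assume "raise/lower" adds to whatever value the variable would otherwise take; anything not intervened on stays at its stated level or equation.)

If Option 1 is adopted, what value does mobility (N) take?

Option 1 (L + 29, G − 58):
  U = 23
  G = 27 − 58 = -31
  L = 155 + 29 = 184
  N = 10 + 4·23 − 6·(-31) + 6·184 = 1392

1392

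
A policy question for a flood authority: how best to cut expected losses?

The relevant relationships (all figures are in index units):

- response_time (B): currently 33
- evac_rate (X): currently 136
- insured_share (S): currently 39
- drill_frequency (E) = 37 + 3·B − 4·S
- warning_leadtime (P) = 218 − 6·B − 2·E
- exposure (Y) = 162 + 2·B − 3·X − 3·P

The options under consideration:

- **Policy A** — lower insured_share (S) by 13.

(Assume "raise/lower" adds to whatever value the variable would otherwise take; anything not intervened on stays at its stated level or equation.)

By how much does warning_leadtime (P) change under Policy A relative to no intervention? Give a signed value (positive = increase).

-104

Baseline:
  B = 33
  S = 39
  E = 37 + 3·33 − 4·39 = -20
  P = 218 − 6·33 − 2·(-20) = 60
Policy A (S − 13):
  B = 33
  S = 39 − 13 = 26
  E = 37 + 3·33 − 4·26 = 32
  P = 218 − 6·33 − 2·32 = -44
Change in P: -44 − 60 = -104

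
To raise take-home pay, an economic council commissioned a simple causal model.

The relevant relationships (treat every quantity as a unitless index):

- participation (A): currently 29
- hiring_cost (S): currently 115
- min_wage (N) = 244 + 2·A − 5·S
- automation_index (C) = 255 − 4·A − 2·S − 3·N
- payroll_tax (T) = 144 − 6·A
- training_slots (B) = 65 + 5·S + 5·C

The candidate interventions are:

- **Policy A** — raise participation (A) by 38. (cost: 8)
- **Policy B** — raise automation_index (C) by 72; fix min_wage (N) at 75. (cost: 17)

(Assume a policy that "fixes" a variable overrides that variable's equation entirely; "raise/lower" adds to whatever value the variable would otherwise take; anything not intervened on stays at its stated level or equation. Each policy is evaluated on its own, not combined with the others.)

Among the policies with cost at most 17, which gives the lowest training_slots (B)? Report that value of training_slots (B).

-580

Policy A (A + 38):
  A = 29 + 38 = 67
  S = 115
  N = 244 + 2·67 − 5·115 = -197
  C = 255 − 4·67 − 2·115 − 3·(-197) = 348
  B = 65 + 5·115 + 5·348 = 2380
Policy B (C + 72, N := 75):
  A = 29
  S = 115
  N = 75
  C = 255 − 4·29 − 2·115 − 3·75 (+72 from intervention) = -244
  B = 65 + 5·115 + 5·(-244) = -580
Comparing — Policy A: B=2380, Policy B: B=-580. Lowest is -580 (Policy B).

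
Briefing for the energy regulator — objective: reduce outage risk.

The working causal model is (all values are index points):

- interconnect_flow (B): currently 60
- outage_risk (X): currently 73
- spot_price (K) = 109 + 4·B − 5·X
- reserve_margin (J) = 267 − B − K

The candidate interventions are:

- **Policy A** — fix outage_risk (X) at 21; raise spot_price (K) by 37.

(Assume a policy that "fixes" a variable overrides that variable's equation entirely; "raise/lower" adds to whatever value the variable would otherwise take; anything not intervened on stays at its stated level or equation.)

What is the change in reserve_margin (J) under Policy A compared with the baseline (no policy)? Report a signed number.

Baseline:
  B = 60
  X = 73
  K = 109 + 4·60 − 5·73 = -16
  J = 267 − 60 − (-16) = 223
Policy A (X := 21, K + 37):
  B = 60
  X = 21
  K = 109 + 4·60 − 5·21 (+37 from intervention) = 281
  J = 267 − 60 − 281 = -74
Change in J: -74 − 223 = -297

-297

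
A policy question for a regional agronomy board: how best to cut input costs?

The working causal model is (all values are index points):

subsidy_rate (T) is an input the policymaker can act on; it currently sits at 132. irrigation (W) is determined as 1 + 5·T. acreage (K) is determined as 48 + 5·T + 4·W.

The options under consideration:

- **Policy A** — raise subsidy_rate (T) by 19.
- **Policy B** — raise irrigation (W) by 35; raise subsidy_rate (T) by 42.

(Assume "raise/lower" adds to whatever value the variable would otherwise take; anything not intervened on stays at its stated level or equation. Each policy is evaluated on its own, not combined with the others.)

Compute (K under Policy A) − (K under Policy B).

-715

Policy A (T + 19):
  T = 132 + 19 = 151
  W = 1 + 5·151 = 756
  K = 48 + 5·151 + 4·756 = 3827
Policy B (W + 35, T + 42):
  T = 132 + 42 = 174
  W = 1 + 5·174 (+35 from intervention) = 906
  K = 48 + 5·174 + 4·906 = 4542
K: 3827 − 4542 = -715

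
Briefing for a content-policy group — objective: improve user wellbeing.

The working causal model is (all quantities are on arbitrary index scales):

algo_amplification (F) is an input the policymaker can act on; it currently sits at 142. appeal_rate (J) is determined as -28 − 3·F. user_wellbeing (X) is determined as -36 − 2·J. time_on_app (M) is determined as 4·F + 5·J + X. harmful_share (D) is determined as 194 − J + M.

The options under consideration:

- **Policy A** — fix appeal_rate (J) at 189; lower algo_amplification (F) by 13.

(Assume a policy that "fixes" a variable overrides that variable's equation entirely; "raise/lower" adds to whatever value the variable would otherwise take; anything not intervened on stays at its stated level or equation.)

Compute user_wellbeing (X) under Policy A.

-414

Policy A (J := 189, F − 13):
  F = 142 − 13 = 129
  J = 189
  X = -36 − 2·189 = -414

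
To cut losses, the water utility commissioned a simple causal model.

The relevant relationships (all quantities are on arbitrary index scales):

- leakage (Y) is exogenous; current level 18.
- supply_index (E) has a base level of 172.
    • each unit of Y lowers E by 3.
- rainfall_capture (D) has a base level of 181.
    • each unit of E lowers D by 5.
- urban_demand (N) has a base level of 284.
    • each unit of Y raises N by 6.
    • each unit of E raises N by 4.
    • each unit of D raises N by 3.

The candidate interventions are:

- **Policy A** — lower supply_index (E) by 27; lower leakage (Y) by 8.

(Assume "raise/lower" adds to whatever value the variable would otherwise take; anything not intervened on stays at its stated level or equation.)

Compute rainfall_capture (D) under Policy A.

Policy A (E − 27, Y − 8):
  Y = 18 − 8 = 10
  E = 172 − 3·10 (−27 from intervention) = 115
  D = 181 − 5·115 = -394

-394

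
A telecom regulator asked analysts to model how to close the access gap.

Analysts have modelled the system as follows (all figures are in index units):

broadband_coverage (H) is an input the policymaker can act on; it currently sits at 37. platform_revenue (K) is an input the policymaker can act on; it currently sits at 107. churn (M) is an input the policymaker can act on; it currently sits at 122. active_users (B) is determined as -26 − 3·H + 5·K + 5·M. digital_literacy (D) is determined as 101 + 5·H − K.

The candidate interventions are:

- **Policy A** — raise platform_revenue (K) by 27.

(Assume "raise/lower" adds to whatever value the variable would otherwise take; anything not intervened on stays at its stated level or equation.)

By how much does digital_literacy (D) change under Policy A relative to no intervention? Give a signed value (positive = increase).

Baseline:
  H = 37
  K = 107
  D = 101 + 5·37 − 107 = 179
Policy A (K + 27):
  H = 37
  K = 107 + 27 = 134
  D = 101 + 5·37 − 134 = 152
Change in D: 152 − 179 = -27

-27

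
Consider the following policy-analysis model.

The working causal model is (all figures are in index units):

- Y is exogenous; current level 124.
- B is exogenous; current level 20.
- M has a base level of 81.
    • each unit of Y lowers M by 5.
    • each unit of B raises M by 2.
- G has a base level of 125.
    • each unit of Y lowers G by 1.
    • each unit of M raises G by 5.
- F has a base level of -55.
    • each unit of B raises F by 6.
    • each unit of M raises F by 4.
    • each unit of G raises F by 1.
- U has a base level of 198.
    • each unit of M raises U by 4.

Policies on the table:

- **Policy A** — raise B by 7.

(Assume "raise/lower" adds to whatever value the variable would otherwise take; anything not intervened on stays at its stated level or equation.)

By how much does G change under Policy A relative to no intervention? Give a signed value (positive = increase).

Baseline:
  Y = 124
  B = 20
  M = 81 − 5·124 + 2·20 = -499
  G = 125 − 124 + 5·(-499) = -2494
Policy A (B + 7):
  Y = 124
  B = 20 + 7 = 27
  M = 81 − 5·124 + 2·27 = -485
  G = 125 − 124 + 5·(-485) = -2424
Change in G: -2424 − (-2494) = 70

70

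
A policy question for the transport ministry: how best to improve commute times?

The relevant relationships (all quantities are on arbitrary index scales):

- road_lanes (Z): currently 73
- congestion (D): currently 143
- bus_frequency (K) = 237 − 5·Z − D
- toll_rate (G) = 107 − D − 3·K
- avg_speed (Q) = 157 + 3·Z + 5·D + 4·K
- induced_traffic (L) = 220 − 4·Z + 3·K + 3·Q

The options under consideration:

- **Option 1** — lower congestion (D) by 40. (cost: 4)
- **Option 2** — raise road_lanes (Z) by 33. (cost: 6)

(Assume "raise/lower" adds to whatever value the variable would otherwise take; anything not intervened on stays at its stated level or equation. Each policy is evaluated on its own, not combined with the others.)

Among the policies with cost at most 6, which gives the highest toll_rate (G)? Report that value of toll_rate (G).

1272

Option 1 (D − 40):
  Z = 73
  D = 143 − 40 = 103
  K = 237 − 5·73 − 103 = -231
  G = 107 − 103 − 3·(-231) = 697
Option 2 (Z + 33):
  Z = 73 + 33 = 106
  D = 143
  K = 237 − 5·106 − 143 = -436
  G = 107 − 143 − 3·(-436) = 1272
Comparing — Option 1: G=697, Option 2: G=1272. Highest is 1272 (Option 2).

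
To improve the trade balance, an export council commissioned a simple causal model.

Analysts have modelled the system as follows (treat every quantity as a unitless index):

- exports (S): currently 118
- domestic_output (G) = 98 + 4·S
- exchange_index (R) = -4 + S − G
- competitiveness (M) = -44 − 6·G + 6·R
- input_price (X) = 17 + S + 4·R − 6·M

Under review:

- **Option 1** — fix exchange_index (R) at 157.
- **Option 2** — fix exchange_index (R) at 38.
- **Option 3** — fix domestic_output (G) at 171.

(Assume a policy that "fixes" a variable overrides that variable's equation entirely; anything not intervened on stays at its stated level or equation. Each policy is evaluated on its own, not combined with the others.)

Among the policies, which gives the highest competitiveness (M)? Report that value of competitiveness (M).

-1412

Option 1 (R := 157):
  S = 118
  G = 98 + 4·118 = 570
  R = 157
  M = -44 − 6·570 + 6·157 = -2522
Option 2 (R := 38):
  S = 118
  G = 98 + 4·118 = 570
  R = 38
  M = -44 − 6·570 + 6·38 = -3236
Option 3 (G := 171):
  S = 118
  G = 171
  R = -4 + 118 − 171 = -57
  M = -44 − 6·171 + 6·(-57) = -1412
Comparing — Option 1: M=-2522, Option 2: M=-3236, Option 3: M=-1412. Highest is -1412 (Option 3).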